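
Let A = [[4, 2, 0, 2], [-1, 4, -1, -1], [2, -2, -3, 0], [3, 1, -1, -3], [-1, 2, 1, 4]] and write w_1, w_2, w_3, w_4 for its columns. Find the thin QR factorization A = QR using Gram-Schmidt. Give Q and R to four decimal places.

w_1 = (4, -1, 2, 3, -1); ‖w_1‖ = 5.5678, so q_1 = (0.7184, -0.1796, 0.3592, 0.5388, -0.1796).
q_1·w_2 = 0.7184·2 + (-0.1796)·4 + 0.3592·(-2) + 0.5388·1 + (-0.1796)·2 = 0.1796.
u_2 = w_2 − 0.1796·q_1 = (1.8710, 4.0323, -2.0645, 0.9032, 2.0323).
‖u_2‖ = 5.3822, so q_2 = (0.3476, 0.7492, -0.3836, 0.1678, 0.3776).
q_1·w_3 = 0.7184·0 + (-0.1796)·(-1) + 0.3592·(-3) + 0.5388·(-1) + (-0.1796)·1 = -1.6164; q_2·w_3 = 0.3476·0 + 0.7492·(-1) + (-0.3836)·(-3) + 0.1678·(-1) + 0.3776·1 = 0.6113.
u_3 = w_3 + 1.6164·q_1 − 0.6113·q_2 = (0.9488, -1.7483, -2.1849, -0.2316, 0.4788).
‖u_3‖ = 3.0022, so q_3 = (0.3160, -0.5823, -0.7277, -0.0772, 0.1595).
q_1·w_4 = 0.7184·2 + (-0.1796)·(-1) + 0.3592·0 + 0.5388·(-3) + (-0.1796)·4 = -0.7184; q_2·w_4 = 0.3476·2 + 0.7492·(-1) + (-0.3836)·0 + 0.1678·(-3) + 0.3776·4 = 0.9530; q_3·w_4 = 0.3160·2 + (-0.5823)·(-1) + (-0.7277)·0 + (-0.0772)·(-3) + 0.1595·4 = 2.0838.
u_4 = w_4 + 0.7184·q_1 − 0.9530·q_2 − 2.0838·q_3 = (1.5263, -0.6295, 2.1401, -2.6121, 3.1788).
‖u_4‖ = 4.9227, so q_4 = (0.3101, -0.1279, 0.4347, -0.5306, 0.6457).

Q = [[0.7184, 0.3476, 0.3160, 0.3101], [-0.1796, 0.7492, -0.5823, -0.1279], [0.3592, -0.3836, -0.7277, 0.4347], [0.5388, 0.1678, -0.0772, -0.5306], [-0.1796, 0.3776, 0.1595, 0.6457]], R = [[5.5678, 0.1796, -1.6164, -0.7184], [0.0000, 5.3822, 0.6113, 0.9530], [0.0000, 0.0000, 3.0022, 2.0838], [0.0000, 0.0000, 0.0000, 4.9227]]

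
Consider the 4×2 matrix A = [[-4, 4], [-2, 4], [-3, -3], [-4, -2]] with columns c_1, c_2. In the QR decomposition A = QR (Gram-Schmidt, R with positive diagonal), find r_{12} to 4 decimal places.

q_1 = c_1/‖c_1‖ = (-4, -2, -3, -4)/6.7082 = (-0.5963, -0.2981, -0.4472, -0.5963).
r_{12} = q_1·c_2 = -1.0435.

r_{12} = -1.0435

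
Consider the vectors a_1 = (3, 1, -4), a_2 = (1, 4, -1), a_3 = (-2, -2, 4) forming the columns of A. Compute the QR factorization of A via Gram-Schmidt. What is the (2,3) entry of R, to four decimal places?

q_1 = a_1/‖a_1‖ = (3, 1, -4)/5.0990 = (0.5883, 0.1961, -0.7845).
r_{12} = q_1·a_2 = 2.1573.
u_2 = a_2 − 2.1573·q_1 = (-0.2692, 3.5769, 0.6923).
‖u_2‖ = 3.6532, so q_2 = (-0.0737, 0.9791, 0.1895).
r_{23} = q_2·a_3 = -1.0528.

r_{23} = -1.0528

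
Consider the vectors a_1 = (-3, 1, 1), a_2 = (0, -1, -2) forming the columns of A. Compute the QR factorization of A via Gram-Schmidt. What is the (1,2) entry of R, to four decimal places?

r_{12} = -0.9045

a_1 = (-3, 1, 1); ‖a_1‖ = 3.3166, so q_1 = (-0.9045, 0.3015, 0.3015).
r_{12} = q_1·a_2 = -0.9045.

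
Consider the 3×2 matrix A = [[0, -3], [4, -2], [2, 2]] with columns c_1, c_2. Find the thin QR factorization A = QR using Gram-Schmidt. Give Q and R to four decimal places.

Q = [[0.0000, -0.7454], [0.8944, -0.2981], [0.4472, 0.5963]], R = [[4.4721, -0.8944], [0.0000, 4.0249]]

e_1 = c_1/‖c_1‖ = (0, 4, 2)/4.4721 = (0.0000, 0.8944, 0.4472).
r_{12} = e_1·c_2 = -0.8944.
u_2 = c_2 + 0.8944·e_1 = (-3.0000, -1.2000, 2.4000).
‖u_2‖ = 4.0249, so e_2 = (-0.7454, -0.2981, 0.5963).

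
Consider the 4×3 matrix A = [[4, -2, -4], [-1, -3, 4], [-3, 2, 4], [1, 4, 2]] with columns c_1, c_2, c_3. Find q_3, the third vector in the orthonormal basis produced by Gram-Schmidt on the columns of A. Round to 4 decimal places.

q_1 = c_1/‖c_1‖ = (4, -1, -3, 1)/5.1962 = (0.7698, -0.1925, -0.5774, 0.1925).
r_{12} = q_1·c_2 = -1.3472.
u_2 = c_2 + 1.3472·q_1 = (-0.9630, -3.2593, 1.2222, 4.2593).
‖u_2‖ = 5.5844, so q_2 = (-0.1724, -0.5836, 0.2189, 0.7627).
r_{13} = q_1·c_3 = -5.7735; r_{23} = q_2·c_3 = 0.7561.
u_3 = c_3 + 5.7735·q_1 − 0.7561·q_2 = (0.5748, 3.3302, 0.5012, 2.5344).
‖u_3‖ = 4.2538, so q_3 = (0.1351, 0.7829, 0.1178, 0.5958).

q_3 = (0.1351, 0.7829, 0.1178, 0.5958)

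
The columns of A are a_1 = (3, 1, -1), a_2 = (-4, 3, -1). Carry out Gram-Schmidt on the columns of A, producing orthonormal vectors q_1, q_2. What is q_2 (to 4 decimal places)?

a_1 = (3, 1, -1); ‖a_1‖ = 3.3166, so q_1 = (0.9045, 0.3015, -0.3015).
q_1·a_2 = 0.9045·(-4) + 0.3015·3 + (-0.3015)·(-1) = -2.4121.
u_2 = a_2 + 2.4121·q_1 = (-1.8182, 3.7273, -1.7273).
‖u_2‖ = 4.4924, so q_2 = (-0.4047, 0.8297, -0.3845).

q_2 = (-0.4047, 0.8297, -0.3845)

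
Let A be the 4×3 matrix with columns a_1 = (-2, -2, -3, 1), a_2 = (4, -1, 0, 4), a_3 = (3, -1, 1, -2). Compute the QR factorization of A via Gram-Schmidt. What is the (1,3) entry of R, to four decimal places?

r_{13} = -2.1213

a_1 = (-2, -2, -3, 1); ‖a_1‖ = 4.2426, so q_1 = (-0.4714, -0.4714, -0.7071, 0.2357).
r_{13} = q_1·a_3 = -2.1213.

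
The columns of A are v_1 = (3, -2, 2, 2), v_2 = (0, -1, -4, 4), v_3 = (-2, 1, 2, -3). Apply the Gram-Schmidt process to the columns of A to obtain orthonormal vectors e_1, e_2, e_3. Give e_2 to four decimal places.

e_2 = (-0.0499, -0.1413, -0.7316, 0.6651)

e_1 = v_1/‖v_1‖ = (3, -2, 2, 2)/4.5826 = (0.6547, -0.4364, 0.4364, 0.4364).
r_{12} = e_1·v_2 = 0.4364.
u_2 = v_2 − 0.4364·e_1 = (-0.2857, -0.8095, -4.1905, 3.8095).
‖u_2‖ = 5.7280, so e_2 = (-0.0499, -0.1413, -0.7316, 0.6651).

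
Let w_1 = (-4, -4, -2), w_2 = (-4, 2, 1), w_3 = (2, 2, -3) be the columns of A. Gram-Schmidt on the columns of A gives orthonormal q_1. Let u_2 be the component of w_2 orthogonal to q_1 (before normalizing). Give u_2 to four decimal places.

q_1 = w_1/‖w_1‖ = (-4, -4, -2)/6.0000 = (-0.6667, -0.6667, -0.3333).
r_{12} = q_1·w_2 = 1.0000.
u_2 = w_2 − 1.0000·q_1 = (-3.3333, 2.6667, 1.3333).

u_2 = (-3.3333, 2.6667, 1.3333)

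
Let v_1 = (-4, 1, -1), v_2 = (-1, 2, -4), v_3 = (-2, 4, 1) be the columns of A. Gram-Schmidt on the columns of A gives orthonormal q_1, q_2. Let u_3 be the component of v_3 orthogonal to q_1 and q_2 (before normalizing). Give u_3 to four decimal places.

q_1 = v_1/‖v_1‖ = (-4, 1, -1)/4.2426 = (-0.9428, 0.2357, -0.2357).
r_{12} = q_1·v_2 = 2.3570.
u_2 = v_2 − 2.3570·q_1 = (1.2222, 1.4444, -3.4444).
‖u_2‖ = 3.9299, so q_2 = (0.3110, 0.3675, -0.8765).
r_{13} = q_1·v_3 = 2.5927; r_{23} = q_2·v_3 = -0.0283.
u_3 = v_3 − 2.5927·q_1 + 0.0283·q_2 = (0.4532, 3.3993, 1.5863).

u_3 = (0.4532, 3.3993, 1.5863)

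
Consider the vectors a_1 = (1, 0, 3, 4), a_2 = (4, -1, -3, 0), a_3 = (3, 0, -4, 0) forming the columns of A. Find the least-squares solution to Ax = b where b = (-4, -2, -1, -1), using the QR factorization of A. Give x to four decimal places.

x = (-0.5358, -0.4627, -0.0687)

e_1 = a_1/‖a_1‖ = (1, 0, 3, 4)/5.0990 = (0.1961, 0.0000, 0.5883, 0.7845).
r_{12} = e_1·a_2 = -0.9806.
u_2 = a_2 + 0.9806·e_1 = (4.1923, -1.0000, -2.4231, 0.7692).
‖u_2‖ = 5.0038, so e_2 = (0.8378, -0.1998, -0.4842, 0.1537).
r_{13} = e_1·a_3 = -1.7650; r_{23} = e_2·a_3 = 4.4504.
u_3 = a_3 + 1.7650·e_1 − 4.4504·e_2 = (-0.3825, 0.8894, -0.8065, 0.7005).
‖u_3‖ = 1.4416, so e_3 = (-0.2653, 0.6169, -0.5594, 0.4859).
Qᵀb = (-2.1573, -2.6211, -0.0991).
Back-substitute: x_3 = -0.0991/1.4416 = -0.0687.
x_2 = (-2.6211 − 4.4504·(-0.0687))/5.0038 = -0.4627.
x_1 = (-2.1573 + 0.9806·(-0.4627) + 1.7650·(-0.0687))/5.0990 = -0.5358.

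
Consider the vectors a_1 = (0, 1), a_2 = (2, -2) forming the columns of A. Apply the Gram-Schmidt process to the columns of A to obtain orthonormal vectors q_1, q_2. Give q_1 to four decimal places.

q_1 = (0.0000, 1.0000)

q_1 = a_1/‖a_1‖ = (0, 1)/1.0000 = (0.0000, 1.0000).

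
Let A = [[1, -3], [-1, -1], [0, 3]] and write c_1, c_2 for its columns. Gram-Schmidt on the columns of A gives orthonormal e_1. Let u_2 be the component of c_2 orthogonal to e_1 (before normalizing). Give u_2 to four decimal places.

u_2 = (-2.0000, -2.0000, 3.0000)

c_1 = (1, -1, 0); ‖c_1‖ = 1.4142, so e_1 = (0.7071, -0.7071, 0.0000).
e_1·c_2 = 0.7071·(-3) + (-0.7071)·(-1) + 0.0000·3 = -1.4142.
u_2 = c_2 + 1.4142·e_1 = (-2.0000, -2.0000, 3.0000).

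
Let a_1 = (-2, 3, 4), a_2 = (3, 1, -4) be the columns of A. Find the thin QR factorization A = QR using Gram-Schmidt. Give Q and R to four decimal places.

Q = [[-0.3714, 0.4590], [0.5571, 0.8056], [0.7428, -0.3747]], R = [[5.3852, -3.5282], [0.0000, 3.6813]]

a_1 = (-2, 3, 4); ‖a_1‖ = 5.3852, so e_1 = (-0.3714, 0.5571, 0.7428).
e_1·a_2 = (-0.3714)·3 + 0.5571·1 + 0.7428·(-4) = -3.5282.
u_2 = a_2 + 3.5282·e_1 = (1.6897, 2.9655, -1.3793).
‖u_2‖ = 3.6813, so e_2 = (0.4590, 0.8056, -0.3747).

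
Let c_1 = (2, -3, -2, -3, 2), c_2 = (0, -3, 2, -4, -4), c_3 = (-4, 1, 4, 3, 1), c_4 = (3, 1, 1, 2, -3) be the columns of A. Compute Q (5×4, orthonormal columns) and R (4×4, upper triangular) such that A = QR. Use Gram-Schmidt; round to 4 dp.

c_1 = (2, -3, -2, -3, 2); ‖c_1‖ = 5.4772, so e_1 = (0.3651, -0.5477, -0.3651, -0.5477, 0.3651).
e_1·c_2 = 0.3651·0 + (-0.5477)·(-3) + (-0.3651)·2 + (-0.5477)·(-4) + 0.3651·(-4) = 1.6432.
u_2 = c_2 − 1.6432·e_1 = (-0.6000, -2.1000, 2.6000, -3.1000, -4.6000).
‖u_2‖ = 6.5038, so e_2 = (-0.0923, -0.3229, 0.3998, -0.4766, -0.7073).
e_1·c_3 = 0.3651·(-4) + (-0.5477)·1 + (-0.3651)·4 + (-0.5477)·3 + 0.3651·1 = -4.7469; e_2·c_3 = (-0.0923)·(-4) + (-0.3229)·1 + 0.3998·4 + (-0.4766)·3 + (-0.7073)·1 = -0.4920.
u_3 = c_3 + 4.7469·e_1 + 0.4920·e_2 = (-2.3121, -1.7589, 2.4634, 0.1655, 2.3853).
‖u_3‖ = 4.4972, so e_3 = (-0.5141, -0.3911, 0.5478, 0.0368, 0.5304).
e_1·c_4 = 0.3651·3 + (-0.5477)·1 + (-0.3651)·1 + (-0.5477)·2 + 0.3651·(-3) = -2.0083; e_2·c_4 = (-0.0923)·3 + (-0.3229)·1 + 0.3998·1 + (-0.4766)·2 + (-0.7073)·(-3) = 0.9687; e_3·c_4 = (-0.5141)·3 + (-0.3911)·1 + 0.5478·1 + 0.0368·2 + 0.5304·(-3) = -2.9033.
u_4 = c_4 + 2.0083·e_1 − 0.9687·e_2 + 2.9033·e_3 = (2.3301, -0.9227, 1.4697, 1.4685, -0.0416).
‖u_4‖ = 3.2556, so e_4 = (0.7157, -0.2834, 0.4514, 0.4511, -0.0128).

Q = [[0.3651, -0.0923, -0.5141, 0.7157], [-0.5477, -0.3229, -0.3911, -0.2834], [-0.3651, 0.3998, 0.5478, 0.4514], [-0.5477, -0.4766, 0.0368, 0.4511], [0.3651, -0.7073, 0.5304, -0.0128]], R = [[5.4772, 1.6432, -4.7469, -2.0083], [0.0000, 6.5038, -0.4920, 0.9687], [0.0000, 0.0000, 4.4972, -2.9033], [0.0000, 0.0000, 0.0000, 3.2556]]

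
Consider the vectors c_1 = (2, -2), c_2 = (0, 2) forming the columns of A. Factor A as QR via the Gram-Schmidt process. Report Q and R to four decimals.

e_1 = c_1/‖c_1‖ = (2, -2)/2.8284 = (0.7071, -0.7071).
r_{12} = e_1·c_2 = -1.4142.
u_2 = c_2 + 1.4142·e_1 = (1.0000, 1.0000).
‖u_2‖ = 1.4142, so e_2 = (0.7071, 0.7071).

Q = [[0.7071, 0.7071], [-0.7071, 0.7071]], R = [[2.8284, -1.4142], [0.0000, 1.4142]]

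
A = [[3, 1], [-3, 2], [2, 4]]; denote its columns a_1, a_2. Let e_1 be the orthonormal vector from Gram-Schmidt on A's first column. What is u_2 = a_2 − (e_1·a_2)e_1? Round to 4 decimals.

u_2 = (0.3182, 2.6818, 3.5455)

a_1 = (3, -3, 2); ‖a_1‖ = 4.6904, so e_1 = (0.6396, -0.6396, 0.4264).
e_1·a_2 = 0.6396·1 + (-0.6396)·2 + 0.4264·4 = 1.0660.
u_2 = a_2 − 1.0660·e_1 = (0.3182, 2.6818, 3.5455).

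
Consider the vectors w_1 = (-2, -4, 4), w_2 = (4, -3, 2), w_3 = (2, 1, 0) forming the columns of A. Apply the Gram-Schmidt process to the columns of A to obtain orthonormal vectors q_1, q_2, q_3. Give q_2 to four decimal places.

q_2 = (0.9333, -0.3333, 0.1333)

w_1 = (-2, -4, 4); ‖w_1‖ = 6.0000, so q_1 = (-0.3333, -0.6667, 0.6667).
q_1·w_2 = (-0.3333)·4 + (-0.6667)·(-3) + 0.6667·2 = 2.0000.
u_2 = w_2 − 2.0000·q_1 = (4.6667, -1.6667, 0.6667).
‖u_2‖ = 5.0000, so q_2 = (0.9333, -0.3333, 0.1333).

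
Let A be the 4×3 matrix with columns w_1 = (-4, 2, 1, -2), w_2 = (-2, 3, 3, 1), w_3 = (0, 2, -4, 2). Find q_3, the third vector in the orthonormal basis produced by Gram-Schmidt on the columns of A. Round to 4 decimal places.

q_3 = (-0.1234, 0.5246, -0.7407, 0.4012)

q_1 = w_1/‖w_1‖ = (-4, 2, 1, -2)/5.0000 = (-0.8000, 0.4000, 0.2000, -0.4000).
r_{12} = q_1·w_2 = 3.0000.
u_2 = w_2 − 3.0000·q_1 = (0.4000, 1.8000, 2.4000, 2.2000).
‖u_2‖ = 3.7417, so q_2 = (0.1069, 0.4811, 0.6414, 0.5880).
r_{13} = q_1·w_3 = -0.8000; r_{23} = q_2·w_3 = -0.4276.
u_3 = w_3 + 0.8000·q_1 + 0.4276·q_2 = (-0.5943, 2.5257, -3.5657, 1.9314).
‖u_3‖ = 4.8143, so q_3 = (-0.1234, 0.5246, -0.7407, 0.4012).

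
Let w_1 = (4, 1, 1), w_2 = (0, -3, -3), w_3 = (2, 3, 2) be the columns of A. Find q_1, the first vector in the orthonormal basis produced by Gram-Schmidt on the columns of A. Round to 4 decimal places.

q_1 = (0.9428, 0.2357, 0.2357)

w_1 = (4, 1, 1); ‖w_1‖ = 4.2426, so q_1 = (0.9428, 0.2357, 0.2357).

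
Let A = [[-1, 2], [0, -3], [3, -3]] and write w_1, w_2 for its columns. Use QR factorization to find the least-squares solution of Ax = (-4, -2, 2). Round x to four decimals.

x = (1.3333, 0.3030)

w_1 = (-1, 0, 3); ‖w_1‖ = 3.1623, so e_1 = (-0.3162, 0.0000, 0.9487).
e_1·w_2 = (-0.3162)·2 + 0.0000·(-3) + 0.9487·(-3) = -3.4785.
u_2 = w_2 + 3.4785·e_1 = (0.9000, -3.0000, 0.3000).
‖u_2‖ = 3.1464, so e_2 = (0.2860, -0.9535, 0.0953).
Qᵀb = (3.1623, 0.9535).
Back-substitute: x_2 = 0.9535/3.1464 = 0.3030.
x_1 = (3.1623 + 3.4785·0.3030)/3.1623 = 1.3333.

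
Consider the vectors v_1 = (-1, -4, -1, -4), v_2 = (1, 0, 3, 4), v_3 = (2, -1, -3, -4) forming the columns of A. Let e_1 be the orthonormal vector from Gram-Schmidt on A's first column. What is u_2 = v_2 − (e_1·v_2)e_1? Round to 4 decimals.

e_1 = v_1/‖v_1‖ = (-1, -4, -1, -4)/5.8310 = (-0.1715, -0.6860, -0.1715, -0.6860).
r_{12} = e_1·v_2 = -3.4300.
u_2 = v_2 + 3.4300·e_1 = (0.4118, -2.3529, 2.4118, 1.6471).

u_2 = (0.4118, -2.3529, 2.4118, 1.6471)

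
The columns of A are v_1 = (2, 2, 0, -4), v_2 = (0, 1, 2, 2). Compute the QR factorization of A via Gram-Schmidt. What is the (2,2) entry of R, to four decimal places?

r_{22} = 2.7386

v_1 = (2, 2, 0, -4); ‖v_1‖ = 4.8990, so q_1 = (0.4082, 0.4082, 0.0000, -0.8165).
q_1·v_2 = 0.4082·0 + 0.4082·1 + 0.0000·2 + (-0.8165)·2 = -1.2247.
u_2 = v_2 + 1.2247·q_1 = (0.5000, 1.5000, 2.0000, 1.0000).
r_{22} = ‖u_2‖ = 2.7386.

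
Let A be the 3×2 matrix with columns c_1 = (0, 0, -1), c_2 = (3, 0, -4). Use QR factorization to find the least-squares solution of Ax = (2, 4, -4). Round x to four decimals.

q_1 = c_1/‖c_1‖ = (0, 0, -1)/1.0000 = (0.0000, 0.0000, -1.0000).
r_{12} = q_1·c_2 = 4.0000.
u_2 = c_2 − 4.0000·q_1 = (3.0000, 0.0000, 0.0000).
‖u_2‖ = 3.0000, so q_2 = (1.0000, 0.0000, 0.0000).
Qᵀb = (4.0000, 2.0000).
Back-substitute: x_2 = 2.0000/3.0000 = 0.6667.
x_1 = (4.0000 − 4.0000·0.6667)/1.0000 = 1.3333.

x = (1.3333, 0.6667)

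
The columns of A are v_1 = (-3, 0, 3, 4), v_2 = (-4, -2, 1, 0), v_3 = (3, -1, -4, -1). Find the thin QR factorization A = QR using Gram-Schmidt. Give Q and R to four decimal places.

v_1 = (-3, 0, 3, 4); ‖v_1‖ = 5.8310, so e_1 = (-0.5145, 0.0000, 0.5145, 0.6860).
e_1·v_2 = (-0.5145)·(-4) + 0.0000·(-2) + 0.5145·1 + 0.6860·0 = 2.5725.
u_2 = v_2 − 2.5725·e_1 = (-2.6765, -2.0000, -0.3235, -1.7647).
‖u_2‖ = 3.7924, so e_2 = (-0.7057, -0.5274, -0.0853, -0.4653).
e_1·v_3 = (-0.5145)·3 + 0.0000·(-1) + 0.5145·(-4) + 0.6860·(-1) = -4.2875; e_2·v_3 = (-0.7057)·3 + (-0.5274)·(-1) + (-0.0853)·(-4) + (-0.4653)·(-1) = -0.7833.
u_3 = v_3 + 4.2875·e_1 + 0.7833·e_2 = (0.2413, -1.4131, -1.8609, 1.5767).
‖u_3‖ = 2.8292, so e_3 = (0.0853, -0.4995, -0.6578, 0.5573).

Q = [[-0.5145, -0.7057, 0.0853], [0.0000, -0.5274, -0.4995], [0.5145, -0.0853, -0.6578], [0.6860, -0.4653, 0.5573]], R = [[5.8310, 2.5725, -4.2875], [0.0000, 3.7924, -0.7833], [0.0000, 0.0000, 2.8292]]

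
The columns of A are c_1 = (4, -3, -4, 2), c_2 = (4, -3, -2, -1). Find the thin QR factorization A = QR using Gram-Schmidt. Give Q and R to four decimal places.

q_1 = c_1/‖c_1‖ = (4, -3, -4, 2)/6.7082 = (0.5963, -0.4472, -0.5963, 0.2981).
r_{12} = q_1·c_2 = 4.6212.
u_2 = c_2 − 4.6212·q_1 = (1.2444, -0.9333, 0.7556, -2.3778).
‖u_2‖ = 2.9401, so q_2 = (0.4233, -0.3174, 0.2570, -0.8087).

Q = [[0.5963, 0.4233], [-0.4472, -0.3174], [-0.5963, 0.2570], [0.2981, -0.8087]], R = [[6.7082, 4.6212], [0.0000, 2.9401]]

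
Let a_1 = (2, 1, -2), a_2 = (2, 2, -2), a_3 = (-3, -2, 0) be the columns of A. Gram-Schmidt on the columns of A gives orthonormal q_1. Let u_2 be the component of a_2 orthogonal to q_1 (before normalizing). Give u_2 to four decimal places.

a_1 = (2, 1, -2); ‖a_1‖ = 3.0000, so q_1 = (0.6667, 0.3333, -0.6667).
q_1·a_2 = 0.6667·2 + 0.3333·2 + (-0.6667)·(-2) = 3.3333.
u_2 = a_2 − 3.3333·q_1 = (-0.2222, 0.8889, 0.2222).

u_2 = (-0.2222, 0.8889, 0.2222)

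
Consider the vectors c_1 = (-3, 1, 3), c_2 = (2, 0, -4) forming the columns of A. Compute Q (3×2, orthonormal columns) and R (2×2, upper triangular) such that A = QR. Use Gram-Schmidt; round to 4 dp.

c_1 = (-3, 1, 3); ‖c_1‖ = 4.3589, so q_1 = (-0.6882, 0.2294, 0.6882).
q_1·c_2 = (-0.6882)·2 + 0.2294·0 + 0.6882·(-4) = -4.1295.
u_2 = c_2 + 4.1295·q_1 = (-0.8421, 0.9474, -1.1579).
‖u_2‖ = 1.7168, so q_2 = (-0.4905, 0.5518, -0.6745).

Q = [[-0.6882, -0.4905], [0.2294, 0.5518], [0.6882, -0.6745]], R = [[4.3589, -4.1295], [0.0000, 1.7168]]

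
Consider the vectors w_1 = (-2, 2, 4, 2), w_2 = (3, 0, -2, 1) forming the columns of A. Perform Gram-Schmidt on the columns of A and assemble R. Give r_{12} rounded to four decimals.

r_{12} = -2.2678

e_1 = w_1/‖w_1‖ = (-2, 2, 4, 2)/5.2915 = (-0.3780, 0.3780, 0.7559, 0.3780).
r_{12} = e_1·w_2 = -2.2678.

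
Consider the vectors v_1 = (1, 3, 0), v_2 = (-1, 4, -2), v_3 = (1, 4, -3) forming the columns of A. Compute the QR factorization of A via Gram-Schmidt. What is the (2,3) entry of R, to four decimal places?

r_{23} = 2.2458

v_1 = (1, 3, 0); ‖v_1‖ = 3.1623, so e_1 = (0.3162, 0.9487, 0.0000).
e_1·v_2 = 0.3162·(-1) + 0.9487·4 + 0.0000·(-2) = 3.4785.
u_2 = v_2 − 3.4785·e_1 = (-2.1000, 0.7000, -2.0000).
‖u_2‖ = 2.9833, so e_2 = (-0.7039, 0.2346, -0.6704).
r_{23} = e_2·v_3 = 2.2458.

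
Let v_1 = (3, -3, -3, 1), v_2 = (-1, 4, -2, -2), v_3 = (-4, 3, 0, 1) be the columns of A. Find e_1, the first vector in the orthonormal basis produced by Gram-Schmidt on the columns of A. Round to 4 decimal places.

e_1 = v_1/‖v_1‖ = (3, -3, -3, 1)/5.2915 = (0.5669, -0.5669, -0.5669, 0.1890).

e_1 = (0.5669, -0.5669, -0.5669, 0.1890)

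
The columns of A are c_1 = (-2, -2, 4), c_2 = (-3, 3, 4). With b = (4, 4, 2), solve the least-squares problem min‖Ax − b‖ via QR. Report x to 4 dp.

c_1 = (-2, -2, 4); ‖c_1‖ = 4.8990, so q_1 = (-0.4082, -0.4082, 0.8165).
q_1·c_2 = (-0.4082)·(-3) + (-0.4082)·3 + 0.8165·4 = 3.2660.
u_2 = c_2 − 3.2660·q_1 = (-1.6667, 4.3333, 1.3333).
‖u_2‖ = 4.8305, so q_2 = (-0.3450, 0.8971, 0.2760).
Qᵀb = (-1.6330, 2.7603).
Back-substitute: x_2 = 2.7603/4.8305 = 0.5714.
x_1 = (-1.6330 − 3.2660·0.5714)/4.8990 = -0.7143.

x = (-0.7143, 0.5714)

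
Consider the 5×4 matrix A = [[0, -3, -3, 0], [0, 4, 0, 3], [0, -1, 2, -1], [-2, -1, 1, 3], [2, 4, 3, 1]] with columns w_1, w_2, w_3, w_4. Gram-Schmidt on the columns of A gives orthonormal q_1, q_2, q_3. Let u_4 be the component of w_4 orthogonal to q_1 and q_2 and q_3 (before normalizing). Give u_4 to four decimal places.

q_1 = w_1/‖w_1‖ = (0, 0, 0, -2, 2)/2.8284 = (0.0000, 0.0000, 0.0000, -0.7071, 0.7071).
r_{12} = q_1·w_2 = 3.5355.
u_2 = w_2 − 3.5355·q_1 = (-3.0000, 4.0000, -1.0000, 1.5000, 1.5000).
‖u_2‖ = 5.5227, so q_2 = (-0.5432, 0.7243, -0.1811, 0.2716, 0.2716).
r_{13} = q_1·w_3 = 1.4142; r_{23} = q_2·w_3 = 2.3539.
u_3 = w_3 − 1.4142·q_1 − 2.3539·q_2 = (-1.7213, -1.7049, 2.4262, 1.3607, 1.3607).
‖u_3‖ = 3.9318, so q_3 = (-0.4378, -0.4336, 0.6171, 0.3461, 0.3461).
r_{14} = q_1·w_4 = -1.4142; r_{24} = q_2·w_4 = 3.4404; r_{34} = q_3·w_4 = -0.5337.
u_4 = w_4 + 1.4142·q_1 − 3.4404·q_2 + 0.5337·q_3 = (1.6352, 0.2768, -0.0477, 1.2503, 1.2503).

u_4 = (1.6352, 0.2768, -0.0477, 1.2503, 1.2503)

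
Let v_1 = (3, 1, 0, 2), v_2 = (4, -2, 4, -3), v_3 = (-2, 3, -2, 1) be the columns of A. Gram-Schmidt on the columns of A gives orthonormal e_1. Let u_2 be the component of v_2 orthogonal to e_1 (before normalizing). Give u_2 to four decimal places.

v_1 = (3, 1, 0, 2); ‖v_1‖ = 3.7417, so e_1 = (0.8018, 0.2673, 0.0000, 0.5345).
e_1·v_2 = 0.8018·4 + 0.2673·(-2) + 0.0000·4 + 0.5345·(-3) = 1.0690.
u_2 = v_2 − 1.0690·e_1 = (3.1429, -2.2857, 4.0000, -3.5714).

u_2 = (3.1429, -2.2857, 4.0000, -3.5714)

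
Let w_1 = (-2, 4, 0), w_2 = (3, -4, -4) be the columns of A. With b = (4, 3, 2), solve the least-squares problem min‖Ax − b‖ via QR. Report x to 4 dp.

q_1 = w_1/‖w_1‖ = (-2, 4, 0)/4.4721 = (-0.4472, 0.8944, 0.0000).
r_{12} = q_1·w_2 = -4.9193.
u_2 = w_2 + 4.9193·q_1 = (0.8000, 0.4000, -4.0000).
‖u_2‖ = 4.0988, so q_2 = (0.1952, 0.0976, -0.9759).
Qᵀb = (0.8944, -0.8783).
Back-substitute: x_2 = -0.8783/4.0988 = -0.2143.
x_1 = (0.8944 + 4.9193·(-0.2143))/4.4721 = -0.0357.

x = (-0.0357, -0.2143)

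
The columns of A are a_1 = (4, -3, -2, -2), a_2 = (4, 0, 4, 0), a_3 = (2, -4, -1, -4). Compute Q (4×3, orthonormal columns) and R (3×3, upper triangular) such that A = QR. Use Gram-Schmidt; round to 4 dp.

Q = [[0.6963, 0.5527, -0.4268], [-0.5222, 0.1326, -0.3899], [-0.3482, 0.8180, 0.4268], [-0.3482, 0.0884, -0.6955]], R = [[5.7446, 1.3926, 5.2223], [0.0000, 5.4828, -0.5969], [0.0000, 0.0000, 3.0612]]

q_1 = a_1/‖a_1‖ = (4, -3, -2, -2)/5.7446 = (0.6963, -0.5222, -0.3482, -0.3482).
r_{12} = q_1·a_2 = 1.3926.
u_2 = a_2 − 1.3926·q_1 = (3.0303, 0.7273, 4.4848, 0.4848).
‖u_2‖ = 5.4828, so q_2 = (0.5527, 0.1326, 0.8180, 0.0884).
r_{13} = q_1·a_3 = 5.2223; r_{23} = q_2·a_3 = -0.5969.
u_3 = a_3 − 5.2223·q_1 + 0.5969·q_2 = (-1.3065, -1.1935, 1.3065, -2.1290).
‖u_3‖ = 3.0612, so q_3 = (-0.4268, -0.3899, 0.4268, -0.6955).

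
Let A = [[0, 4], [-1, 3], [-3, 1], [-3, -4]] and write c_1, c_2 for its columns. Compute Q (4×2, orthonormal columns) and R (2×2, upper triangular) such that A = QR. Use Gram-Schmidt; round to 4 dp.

Q = [[0.0000, 0.6316], [-0.2294, 0.5236], [-0.6882, 0.3075], [-0.6882, -0.4820]], R = [[4.3589, 1.3765], [0.0000, 6.3329]]

e_1 = c_1/‖c_1‖ = (0, -1, -3, -3)/4.3589 = (0.0000, -0.2294, -0.6882, -0.6882).
r_{12} = e_1·c_2 = 1.3765.
u_2 = c_2 − 1.3765·e_1 = (4.0000, 3.3158, 1.9474, -3.0526).
‖u_2‖ = 6.3329, so e_2 = (0.6316, 0.5236, 0.3075, -0.4820).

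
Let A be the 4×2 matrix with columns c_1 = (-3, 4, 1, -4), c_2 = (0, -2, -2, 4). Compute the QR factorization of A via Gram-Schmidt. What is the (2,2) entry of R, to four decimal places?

c_1 = (-3, 4, 1, -4); ‖c_1‖ = 6.4807, so q_1 = (-0.4629, 0.6172, 0.1543, -0.6172).
q_1·c_2 = (-0.4629)·0 + 0.6172·(-2) + 0.1543·(-2) + (-0.6172)·4 = -4.0119.
u_2 = c_2 + 4.0119·q_1 = (-1.8571, 0.4762, -1.3810, 1.5238).
r_{22} = ‖u_2‖ = 2.8115.

r_{22} = 2.8115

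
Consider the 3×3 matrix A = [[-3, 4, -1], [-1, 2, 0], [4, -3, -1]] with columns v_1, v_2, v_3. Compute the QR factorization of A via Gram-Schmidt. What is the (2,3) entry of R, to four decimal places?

v_1 = (-3, -1, 4); ‖v_1‖ = 5.0990, so e_1 = (-0.5883, -0.1961, 0.7845).
e_1·v_2 = (-0.5883)·4 + (-0.1961)·2 + 0.7845·(-3) = -5.0990.
u_2 = v_2 + 5.0990·e_1 = (1.0000, 1.0000, 1.0000).
‖u_2‖ = 1.7321, so e_2 = (0.5774, 0.5774, 0.5774).
r_{23} = e_2·v_3 = -1.1547.

r_{23} = -1.1547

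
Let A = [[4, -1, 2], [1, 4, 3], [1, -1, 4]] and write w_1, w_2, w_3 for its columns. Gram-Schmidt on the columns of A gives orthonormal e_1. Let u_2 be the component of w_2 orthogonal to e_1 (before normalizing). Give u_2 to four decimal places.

u_2 = (-0.7778, 4.0556, -0.9444)

e_1 = w_1/‖w_1‖ = (4, 1, 1)/4.2426 = (0.9428, 0.2357, 0.2357).
r_{12} = e_1·w_2 = -0.2357.
u_2 = w_2 + 0.2357·e_1 = (-0.7778, 4.0556, -0.9444).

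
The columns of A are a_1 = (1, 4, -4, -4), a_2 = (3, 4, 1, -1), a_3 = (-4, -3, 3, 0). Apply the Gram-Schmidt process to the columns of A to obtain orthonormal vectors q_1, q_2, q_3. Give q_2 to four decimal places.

q_2 = (0.5896, 0.5527, 0.5757, 0.1244)

a_1 = (1, 4, -4, -4); ‖a_1‖ = 7.0000, so q_1 = (0.1429, 0.5714, -0.5714, -0.5714).
q_1·a_2 = 0.1429·3 + 0.5714·4 + (-0.5714)·1 + (-0.5714)·(-1) = 2.7143.
u_2 = a_2 − 2.7143·q_1 = (2.6122, 2.4490, 2.5510, 0.5510).
‖u_2‖ = 4.4309, so q_2 = (0.5896, 0.5527, 0.5757, 0.1244).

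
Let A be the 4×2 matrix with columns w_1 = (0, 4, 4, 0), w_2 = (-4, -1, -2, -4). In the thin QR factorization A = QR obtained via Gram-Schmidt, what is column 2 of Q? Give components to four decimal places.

q_2 = (-0.7016, 0.0877, -0.0877, -0.7016)

q_1 = w_1/‖w_1‖ = (0, 4, 4, 0)/5.6569 = (0.0000, 0.7071, 0.7071, 0.0000).
r_{12} = q_1·w_2 = -2.1213.
u_2 = w_2 + 2.1213·q_1 = (-4.0000, 0.5000, -0.5000, -4.0000).
‖u_2‖ = 5.7009, so q_2 = (-0.7016, 0.0877, -0.0877, -0.7016).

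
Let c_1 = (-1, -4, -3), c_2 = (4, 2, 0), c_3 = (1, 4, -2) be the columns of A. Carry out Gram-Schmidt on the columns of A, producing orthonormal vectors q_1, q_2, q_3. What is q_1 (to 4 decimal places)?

c_1 = (-1, -4, -3); ‖c_1‖ = 5.0990, so q_1 = (-0.1961, -0.7845, -0.5883).

q_1 = (-0.1961, -0.7845, -0.5883)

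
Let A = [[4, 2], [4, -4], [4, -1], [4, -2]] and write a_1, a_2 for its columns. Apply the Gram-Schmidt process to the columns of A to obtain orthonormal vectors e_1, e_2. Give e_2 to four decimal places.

e_1 = a_1/‖a_1‖ = (4, 4, 4, 4)/8.0000 = (0.5000, 0.5000, 0.5000, 0.5000).
r_{12} = e_1·a_2 = -2.5000.
u_2 = a_2 + 2.5000·e_1 = (3.2500, -2.7500, 0.2500, -0.7500).
‖u_2‖ = 4.3301, so e_2 = (0.7506, -0.6351, 0.0577, -0.1732).

e_2 = (0.7506, -0.6351, 0.0577, -0.1732)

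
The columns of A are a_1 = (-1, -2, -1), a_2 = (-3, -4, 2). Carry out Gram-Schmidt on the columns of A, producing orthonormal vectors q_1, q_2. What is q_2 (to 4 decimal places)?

q_2 = (-0.3810, -0.2540, 0.8890)

q_1 = a_1/‖a_1‖ = (-1, -2, -1)/2.4495 = (-0.4082, -0.8165, -0.4082).
r_{12} = q_1·a_2 = 3.6742.
u_2 = a_2 − 3.6742·q_1 = (-1.5000, -1.0000, 3.5000).
‖u_2‖ = 3.9370, so q_2 = (-0.3810, -0.2540, 0.8890).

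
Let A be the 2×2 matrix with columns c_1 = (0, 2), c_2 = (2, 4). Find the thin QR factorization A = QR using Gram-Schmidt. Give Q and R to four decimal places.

e_1 = c_1/‖c_1‖ = (0, 2)/2.0000 = (0.0000, 1.0000).
r_{12} = e_1·c_2 = 4.0000.
u_2 = c_2 − 4.0000·e_1 = (2.0000, 0.0000).
‖u_2‖ = 2.0000, so e_2 = (1.0000, 0.0000).

Q = [[0.0000, 1.0000], [1.0000, 0.0000]], R = [[2.0000, 4.0000], [0.0000, 2.0000]]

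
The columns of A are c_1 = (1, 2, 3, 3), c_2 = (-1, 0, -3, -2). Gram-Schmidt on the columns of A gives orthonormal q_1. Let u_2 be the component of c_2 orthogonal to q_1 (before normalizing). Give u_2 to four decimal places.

c_1 = (1, 2, 3, 3); ‖c_1‖ = 4.7958, so q_1 = (0.2085, 0.4170, 0.6255, 0.6255).
q_1·c_2 = 0.2085·(-1) + 0.4170·0 + 0.6255·(-3) + 0.6255·(-2) = -3.3362.
u_2 = c_2 + 3.3362·q_1 = (-0.3043, 1.3913, -0.9130, 0.0870).

u_2 = (-0.3043, 1.3913, -0.9130, 0.0870)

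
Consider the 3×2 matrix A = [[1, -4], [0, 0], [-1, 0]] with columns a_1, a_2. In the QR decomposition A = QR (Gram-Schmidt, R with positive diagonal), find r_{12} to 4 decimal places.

a_1 = (1, 0, -1); ‖a_1‖ = 1.4142, so q_1 = (0.7071, 0.0000, -0.7071).
r_{12} = q_1·a_2 = -2.8284.

r_{12} = -2.8284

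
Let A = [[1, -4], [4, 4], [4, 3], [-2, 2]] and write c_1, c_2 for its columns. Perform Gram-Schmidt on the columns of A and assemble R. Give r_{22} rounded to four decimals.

r_{22} = 5.8472

c_1 = (1, 4, 4, -2); ‖c_1‖ = 6.0828, so q_1 = (0.1644, 0.6576, 0.6576, -0.3288).
q_1·c_2 = 0.1644·(-4) + 0.6576·4 + 0.6576·3 + (-0.3288)·2 = 3.2880.
u_2 = c_2 − 3.2880·q_1 = (-4.5405, 1.8378, 0.8378, 3.0811).
r_{22} = ‖u_2‖ = 5.8472.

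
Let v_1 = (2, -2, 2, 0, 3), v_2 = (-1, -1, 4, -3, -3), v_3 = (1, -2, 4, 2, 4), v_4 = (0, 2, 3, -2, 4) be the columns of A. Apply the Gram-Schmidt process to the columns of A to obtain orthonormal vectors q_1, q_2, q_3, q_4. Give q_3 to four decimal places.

q_3 = (-0.4954, 0.1629, 0.5043, 0.6806, 0.1026)

v_1 = (2, -2, 2, 0, 3); ‖v_1‖ = 4.5826, so q_1 = (0.4364, -0.4364, 0.4364, 0.0000, 0.6547).
q_1·v_2 = 0.4364·(-1) + (-0.4364)·(-1) + 0.4364·4 + 0.0000·(-3) + 0.6547·(-3) = -0.2182.
u_2 = v_2 + 0.2182·q_1 = (-0.9048, -1.0952, 4.0952, -3.0000, -2.8571).
‖u_2‖ = 5.9960, so q_2 = (-0.1509, -0.1827, 0.6830, -0.5003, -0.4765).
q_1·v_3 = 0.4364·1 + (-0.4364)·(-2) + 0.4364·4 + 0.0000·2 + 0.6547·4 = 5.6737; q_2·v_3 = (-0.1509)·1 + (-0.1827)·(-2) + 0.6830·4 + (-0.5003)·2 + (-0.4765)·4 = 0.0397.
u_3 = v_3 − 5.6737·q_1 − 0.0397·q_2 = (-1.4702, 0.4834, 1.4967, 2.0199, 0.3046).
‖u_3‖ = 2.9678, so q_3 = (-0.4954, 0.1629, 0.5043, 0.6806, 0.1026).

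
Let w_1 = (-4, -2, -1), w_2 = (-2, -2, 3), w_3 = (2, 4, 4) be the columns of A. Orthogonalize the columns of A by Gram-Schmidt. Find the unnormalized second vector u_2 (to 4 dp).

e_1 = w_1/‖w_1‖ = (-4, -2, -1)/4.5826 = (-0.8729, -0.4364, -0.2182).
r_{12} = e_1·w_2 = 1.9640.
u_2 = w_2 − 1.9640·e_1 = (-0.2857, -1.1429, 3.4286).

u_2 = (-0.2857, -1.1429, 3.4286)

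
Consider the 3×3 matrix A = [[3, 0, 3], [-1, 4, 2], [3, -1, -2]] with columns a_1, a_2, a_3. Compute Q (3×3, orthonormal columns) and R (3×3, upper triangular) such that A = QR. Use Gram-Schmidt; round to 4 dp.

Q = [[0.6882, 0.2910, 0.6645], [-0.2294, 0.9563, -0.1812], [0.6882, 0.0277, -0.7249]], R = [[4.3589, -1.6059, 0.2294], [0.0000, 3.7975, 2.7303], [0.0000, 0.0000, 3.0810]]

a_1 = (3, -1, 3); ‖a_1‖ = 4.3589, so q_1 = (0.6882, -0.2294, 0.6882).
q_1·a_2 = 0.6882·0 + (-0.2294)·4 + 0.6882·(-1) = -1.6059.
u_2 = a_2 + 1.6059·q_1 = (1.1053, 3.6316, 0.1053).
‖u_2‖ = 3.7975, so q_2 = (0.2910, 0.9563, 0.0277).
q_1·a_3 = 0.6882·3 + (-0.2294)·2 + 0.6882·(-2) = 0.2294; q_2·a_3 = 0.2910·3 + 0.9563·2 + 0.0277·(-2) = 2.7303.
u_3 = a_3 − 0.2294·q_1 − 2.7303·q_2 = (2.0474, -0.5584, -2.2336).
‖u_3‖ = 3.0810, so q_3 = (0.6645, -0.1812, -0.7249).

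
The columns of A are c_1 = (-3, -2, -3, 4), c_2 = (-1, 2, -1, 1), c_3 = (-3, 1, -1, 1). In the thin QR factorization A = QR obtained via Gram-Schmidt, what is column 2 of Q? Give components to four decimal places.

q_1 = c_1/‖c_1‖ = (-3, -2, -3, 4)/6.1644 = (-0.4867, -0.3244, -0.4867, 0.6489).
r_{12} = q_1·c_2 = 0.9733.
u_2 = c_2 − 0.9733·q_1 = (-0.5263, 2.3158, -0.5263, 0.3684).
‖u_2‖ = 2.4602, so q_2 = (-0.2139, 0.9413, -0.2139, 0.1498).

q_2 = (-0.2139, 0.9413, -0.2139, 0.1498)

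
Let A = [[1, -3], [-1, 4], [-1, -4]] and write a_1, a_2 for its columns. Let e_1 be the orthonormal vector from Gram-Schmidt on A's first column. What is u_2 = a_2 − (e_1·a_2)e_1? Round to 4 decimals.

a_1 = (1, -1, -1); ‖a_1‖ = 1.7321, so e_1 = (0.5774, -0.5774, -0.5774).
e_1·a_2 = 0.5774·(-3) + (-0.5774)·4 + (-0.5774)·(-4) = -1.7321.
u_2 = a_2 + 1.7321·e_1 = (-2.0000, 3.0000, -5.0000).

u_2 = (-2.0000, 3.0000, -5.0000)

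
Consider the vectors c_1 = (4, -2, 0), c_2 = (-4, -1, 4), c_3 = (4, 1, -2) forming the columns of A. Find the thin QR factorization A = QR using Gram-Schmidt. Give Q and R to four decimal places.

Q = [[0.8944, -0.2491, 0.3714], [-0.4472, -0.4983, 0.7428], [0.0000, 0.8305, 0.5571]], R = [[4.4721, -3.1305, 3.1305], [0.0000, 4.8166, -3.1557], [0.0000, 0.0000, 1.1142]]

q_1 = c_1/‖c_1‖ = (4, -2, 0)/4.4721 = (0.8944, -0.4472, 0.0000).
r_{12} = q_1·c_2 = -3.1305.
u_2 = c_2 + 3.1305·q_1 = (-1.2000, -2.4000, 4.0000).
‖u_2‖ = 4.8166, so q_2 = (-0.2491, -0.4983, 0.8305).
r_{13} = q_1·c_3 = 3.1305; r_{23} = q_2·c_3 = -3.1557.
u_3 = c_3 − 3.1305·q_1 + 3.1557·q_2 = (0.4138, 0.8276, 0.6207).
‖u_3‖ = 1.1142, so q_3 = (0.3714, 0.7428, 0.5571).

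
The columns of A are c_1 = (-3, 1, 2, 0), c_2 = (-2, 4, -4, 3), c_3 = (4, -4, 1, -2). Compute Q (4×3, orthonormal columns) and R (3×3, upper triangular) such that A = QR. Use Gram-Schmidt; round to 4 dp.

q_1 = c_1/‖c_1‖ = (-3, 1, 2, 0)/3.7417 = (-0.8018, 0.2673, 0.5345, 0.0000).
r_{12} = q_1·c_2 = 0.5345.
u_2 = c_2 − 0.5345·q_1 = (-1.5714, 3.8571, -4.2857, 3.0000).
‖u_2‖ = 6.6869, so q_2 = (-0.2350, 0.5768, -0.6409, 0.4486).
r_{13} = q_1·c_3 = -3.7417; r_{23} = q_2·c_3 = -4.7855.
u_3 = c_3 + 3.7417·q_1 + 4.7855·q_2 = (-0.1246, -0.2396, -0.0671, 0.1470).
‖u_3‖ = 0.3147, so q_3 = (-0.3959, -0.7614, -0.2132, 0.4670).

Q = [[-0.8018, -0.2350, -0.3959], [0.2673, 0.5768, -0.7614], [0.5345, -0.6409, -0.2132], [0.0000, 0.4486, 0.4670]], R = [[3.7417, 0.5345, -3.7417], [0.0000, 6.6869, -4.7855], [0.0000, 0.0000, 0.3147]]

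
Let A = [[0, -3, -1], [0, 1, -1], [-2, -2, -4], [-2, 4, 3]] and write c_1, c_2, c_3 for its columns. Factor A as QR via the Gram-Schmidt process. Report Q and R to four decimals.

Q = [[0.0000, -0.5669, 0.5309], [0.0000, 0.1890, -0.6604], [-0.7071, -0.5669, -0.3755], [-0.7071, 0.5669, 0.3755]], R = [[2.8284, -1.4142, 0.7071], [0.0000, 5.2915, 4.3466], [0.0000, 0.0000, 2.7581]]

q_1 = c_1/‖c_1‖ = (0, 0, -2, -2)/2.8284 = (0.0000, 0.0000, -0.7071, -0.7071).
r_{12} = q_1·c_2 = -1.4142.
u_2 = c_2 + 1.4142·q_1 = (-3.0000, 1.0000, -3.0000, 3.0000).
‖u_2‖ = 5.2915, so q_2 = (-0.5669, 0.1890, -0.5669, 0.5669).
r_{13} = q_1·c_3 = 0.7071; r_{23} = q_2·c_3 = 4.3466.
u_3 = c_3 − 0.7071·q_1 − 4.3466·q_2 = (1.4643, -1.8214, -1.0357, 1.0357).
‖u_3‖ = 2.7581, so q_3 = (0.5309, -0.6604, -0.3755, 0.3755).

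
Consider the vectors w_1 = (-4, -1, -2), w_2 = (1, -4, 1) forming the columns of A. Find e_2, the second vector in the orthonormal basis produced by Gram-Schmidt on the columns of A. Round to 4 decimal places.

e_2 = (0.1467, -0.9704, 0.1918)

w_1 = (-4, -1, -2); ‖w_1‖ = 4.5826, so e_1 = (-0.8729, -0.2182, -0.4364).
e_1·w_2 = (-0.8729)·1 + (-0.2182)·(-4) + (-0.4364)·1 = -0.4364.
u_2 = w_2 + 0.4364·e_1 = (0.6190, -4.0952, 0.8095).
‖u_2‖ = 4.2201, so e_2 = (0.1467, -0.9704, 0.1918).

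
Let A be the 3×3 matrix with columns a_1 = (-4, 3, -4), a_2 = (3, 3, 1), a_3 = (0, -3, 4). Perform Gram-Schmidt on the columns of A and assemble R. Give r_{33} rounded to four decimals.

a_1 = (-4, 3, -4); ‖a_1‖ = 6.4031, so q_1 = (-0.6247, 0.4685, -0.6247).
q_1·a_2 = (-0.6247)·3 + 0.4685·3 + (-0.6247)·1 = -1.0932.
u_2 = a_2 + 1.0932·q_1 = (2.3171, 3.5122, 0.3171).
‖u_2‖ = 4.2196, so q_2 = (0.5491, 0.8324, 0.0751).
q_1·a_3 = (-0.6247)·0 + 0.4685·(-3) + (-0.6247)·4 = -3.9043; q_2·a_3 = 0.5491·0 + 0.8324·(-3) + 0.0751·4 = -2.1965.
u_3 = a_3 + 3.9043·q_1 + 2.1965·q_2 = (-1.2329, 0.6575, 1.7260).
r_{33} = ‖u_3‖ = 2.2207.

r_{33} = 2.2207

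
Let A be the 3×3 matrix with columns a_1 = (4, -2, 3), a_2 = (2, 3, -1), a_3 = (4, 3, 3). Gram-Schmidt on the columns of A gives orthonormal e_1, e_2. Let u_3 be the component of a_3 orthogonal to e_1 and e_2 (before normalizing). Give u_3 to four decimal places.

a_1 = (4, -2, 3); ‖a_1‖ = 5.3852, so e_1 = (0.7428, -0.3714, 0.5571).
e_1·a_2 = 0.7428·2 + (-0.3714)·3 + 0.5571·(-1) = -0.1857.
u_2 = a_2 + 0.1857·e_1 = (2.1379, 2.9310, -0.8966).
‖u_2‖ = 3.7370, so e_2 = (0.5721, 0.7843, -0.2399).
e_1·a_3 = 0.7428·4 + (-0.3714)·3 + 0.5571·3 = 3.5282; e_2·a_3 = 0.5721·4 + 0.7843·3 + (-0.2399)·3 = 3.9216.
u_3 = a_3 − 3.5282·e_1 − 3.9216·e_2 = (-0.8642, 1.2346, 1.9753).

u_3 = (-0.8642, 1.2346, 1.9753)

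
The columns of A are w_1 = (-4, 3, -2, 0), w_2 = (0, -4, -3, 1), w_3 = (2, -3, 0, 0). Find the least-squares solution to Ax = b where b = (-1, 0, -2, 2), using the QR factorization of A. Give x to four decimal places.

x = (-2.1304, 2.0435, -4.8261)

e_1 = w_1/‖w_1‖ = (-4, 3, -2, 0)/5.3852 = (-0.7428, 0.5571, -0.3714, 0.0000).
r_{12} = e_1·w_2 = -1.1142.
u_2 = w_2 + 1.1142·e_1 = (-0.8276, -3.3793, -3.4138, 1.0000).
‖u_2‖ = 4.9758, so e_2 = (-0.1663, -0.6791, -0.6861, 0.2010).
r_{13} = e_1·w_3 = -3.1568; r_{23} = e_2·w_3 = 1.7048.
u_3 = w_3 + 3.1568·e_1 − 1.7048·e_2 = (-0.0613, -0.0836, -0.0028, -0.3426).
‖u_3‖ = 0.3580, so e_3 = (-0.1712, -0.2335, -0.0078, -0.9571).
Qᵀb = (1.4856, 1.9404, -1.7275).
Back-substitute: x_3 = -1.7275/0.3580 = -4.8261.
x_2 = (1.9404 − 1.7048·(-4.8261))/4.9758 = 2.0435.
x_1 = (1.4856 + 1.1142·2.0435 + 3.1568·(-4.8261))/5.3852 = -2.1304.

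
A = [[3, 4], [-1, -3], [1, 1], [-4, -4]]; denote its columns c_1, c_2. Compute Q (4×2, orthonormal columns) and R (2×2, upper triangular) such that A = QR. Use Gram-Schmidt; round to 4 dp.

Q = [[0.5774, 0.2202], [-0.1925, -0.8991], [0.1925, -0.0917], [-0.7698, 0.3670]], R = [[5.1962, 6.1584], [0.0000, 2.0184]]

c_1 = (3, -1, 1, -4); ‖c_1‖ = 5.1962, so e_1 = (0.5774, -0.1925, 0.1925, -0.7698).
e_1·c_2 = 0.5774·4 + (-0.1925)·(-3) + 0.1925·1 + (-0.7698)·(-4) = 6.1584.
u_2 = c_2 − 6.1584·e_1 = (0.4444, -1.8148, -0.1852, 0.7407).
‖u_2‖ = 2.0184, so e_2 = (0.2202, -0.8991, -0.0917, 0.3670).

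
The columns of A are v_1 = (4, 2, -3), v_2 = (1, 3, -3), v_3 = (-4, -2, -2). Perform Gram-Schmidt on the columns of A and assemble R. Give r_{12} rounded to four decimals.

v_1 = (4, 2, -3); ‖v_1‖ = 5.3852, so e_1 = (0.7428, 0.3714, -0.5571).
r_{12} = e_1·v_2 = 3.5282.

r_{12} = 3.5282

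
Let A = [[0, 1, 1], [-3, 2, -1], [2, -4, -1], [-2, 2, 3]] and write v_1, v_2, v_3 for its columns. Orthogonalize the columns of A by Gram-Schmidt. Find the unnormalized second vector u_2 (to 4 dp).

e_1 = v_1/‖v_1‖ = (0, -3, 2, -2)/4.1231 = (0.0000, -0.7276, 0.4851, -0.4851).
r_{12} = e_1·v_2 = -4.3656.
u_2 = v_2 + 4.3656·e_1 = (1.0000, -1.1765, -1.8824, -0.1176).

u_2 = (1.0000, -1.1765, -1.8824, -0.1176)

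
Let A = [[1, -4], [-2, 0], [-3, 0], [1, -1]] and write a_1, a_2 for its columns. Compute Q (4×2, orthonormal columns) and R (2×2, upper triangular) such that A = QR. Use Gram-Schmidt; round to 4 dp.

e_1 = a_1/‖a_1‖ = (1, -2, -3, 1)/3.8730 = (0.2582, -0.5164, -0.7746, 0.2582).
r_{12} = e_1·a_2 = -1.2910.
u_2 = a_2 + 1.2910·e_1 = (-3.6667, -0.6667, -1.0000, -0.6667).
‖u_2‖ = 3.9158, so e_2 = (-0.9364, -0.1703, -0.2554, -0.1703).

Q = [[0.2582, -0.9364], [-0.5164, -0.1703], [-0.7746, -0.2554], [0.2582, -0.1703]], R = [[3.8730, -1.2910], [0.0000, 3.9158]]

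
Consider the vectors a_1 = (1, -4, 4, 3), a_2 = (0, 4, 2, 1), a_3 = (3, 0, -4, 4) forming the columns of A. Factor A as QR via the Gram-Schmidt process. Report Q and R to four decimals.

q_1 = a_1/‖a_1‖ = (1, -4, 4, 3)/6.4807 = (0.1543, -0.6172, 0.6172, 0.4629).
r_{12} = q_1·a_2 = -0.7715.
u_2 = a_2 + 0.7715·q_1 = (0.1190, 3.5238, 2.4762, 1.3571).
‖u_2‖ = 4.5172, so q_2 = (0.0264, 0.7801, 0.5482, 0.3004).
r_{13} = q_1·a_3 = -0.1543; r_{23} = q_2·a_3 = -0.9119.
u_3 = a_3 + 0.1543·q_1 + 0.9119·q_2 = (3.0478, 0.6161, -3.4049, 4.3454).
‖u_3‖ = 6.3360, so q_3 = (0.4810, 0.0972, -0.5374, 0.6858).

Q = [[0.1543, 0.0264, 0.4810], [-0.6172, 0.7801, 0.0972], [0.6172, 0.5482, -0.5374], [0.4629, 0.3004, 0.6858]], R = [[6.4807, -0.7715, -0.1543], [0.0000, 4.5172, -0.9119], [0.0000, 0.0000, 6.3360]]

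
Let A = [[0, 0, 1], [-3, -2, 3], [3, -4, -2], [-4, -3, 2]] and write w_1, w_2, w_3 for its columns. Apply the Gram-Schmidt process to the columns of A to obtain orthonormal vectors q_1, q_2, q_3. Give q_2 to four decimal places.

q_2 = (0.0000, -0.2782, -0.8569, -0.4340)

w_1 = (0, -3, 3, -4); ‖w_1‖ = 5.8310, so q_1 = (0.0000, -0.5145, 0.5145, -0.6860).
q_1·w_2 = 0.0000·0 + (-0.5145)·(-2) + 0.5145·(-4) + (-0.6860)·(-3) = 1.0290.
u_2 = w_2 − 1.0290·q_1 = (0.0000, -1.4706, -4.5294, -2.2941).
‖u_2‖ = 5.2859, so q_2 = (0.0000, -0.2782, -0.8569, -0.4340).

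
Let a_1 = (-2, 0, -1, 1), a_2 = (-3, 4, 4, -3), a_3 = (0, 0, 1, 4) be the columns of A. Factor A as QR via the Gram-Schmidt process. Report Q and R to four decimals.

a_1 = (-2, 0, -1, 1); ‖a_1‖ = 2.4495, so e_1 = (-0.8165, 0.0000, -0.4082, 0.4082).
e_1·a_2 = (-0.8165)·(-3) + 0.0000·4 + (-0.4082)·4 + 0.4082·(-3) = -0.4082.
u_2 = a_2 + 0.4082·e_1 = (-3.3333, 4.0000, 3.8333, -2.8333).
‖u_2‖ = 7.0593, so e_2 = (-0.4722, 0.5666, 0.5430, -0.4014).
e_1·a_3 = (-0.8165)·0 + 0.0000·0 + (-0.4082)·1 + 0.4082·4 = 1.2247; e_2·a_3 = (-0.4722)·0 + 0.5666·0 + 0.5430·1 + (-0.4014)·4 = -1.0624.
u_3 = a_3 − 1.2247·e_1 + 1.0624·e_2 = (0.4983, 0.6020, 2.0769, 3.0736).
‖u_3‖ = 3.7909, so e_3 = (0.1315, 0.1588, 0.5479, 0.8108).

Q = [[-0.8165, -0.4722, 0.1315], [0.0000, 0.5666, 0.1588], [-0.4082, 0.5430, 0.5479], [0.4082, -0.4014, 0.8108]], R = [[2.4495, -0.4082, 1.2247], [0.0000, 7.0593, -1.0624], [0.0000, 0.0000, 3.7909]]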